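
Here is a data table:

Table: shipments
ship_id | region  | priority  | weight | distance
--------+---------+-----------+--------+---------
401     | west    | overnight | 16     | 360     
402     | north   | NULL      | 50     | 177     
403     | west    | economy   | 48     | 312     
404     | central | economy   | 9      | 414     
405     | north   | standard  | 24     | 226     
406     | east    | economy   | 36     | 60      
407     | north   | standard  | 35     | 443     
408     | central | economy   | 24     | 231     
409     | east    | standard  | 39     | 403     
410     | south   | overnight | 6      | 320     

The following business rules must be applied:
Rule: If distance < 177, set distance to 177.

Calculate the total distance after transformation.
3063

Step 1: 1 records have distance < 177
Step 2: These records originally summed to 60
Step 3: After setting to minimum: 1 × 177 = 177
Step 4: Unaffected records sum: 2886
Step 5: Final sum = 177 + 2886 = 3063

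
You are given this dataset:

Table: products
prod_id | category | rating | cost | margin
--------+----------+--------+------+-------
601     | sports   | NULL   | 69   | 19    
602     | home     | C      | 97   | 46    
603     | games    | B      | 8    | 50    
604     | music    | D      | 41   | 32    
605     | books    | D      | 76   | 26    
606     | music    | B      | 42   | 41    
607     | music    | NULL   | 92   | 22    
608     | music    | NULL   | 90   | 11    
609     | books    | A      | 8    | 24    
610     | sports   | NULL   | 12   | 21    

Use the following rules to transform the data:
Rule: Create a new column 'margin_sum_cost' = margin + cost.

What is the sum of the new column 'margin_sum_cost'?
827

Step 1: For each record, compute margin + cost
Example calculations:
  19 + 69 = 88
  46 + 97 = 143
  50 + 8 = 58
  ...
Step 2: Sum all derived values
Step 3: Total = 827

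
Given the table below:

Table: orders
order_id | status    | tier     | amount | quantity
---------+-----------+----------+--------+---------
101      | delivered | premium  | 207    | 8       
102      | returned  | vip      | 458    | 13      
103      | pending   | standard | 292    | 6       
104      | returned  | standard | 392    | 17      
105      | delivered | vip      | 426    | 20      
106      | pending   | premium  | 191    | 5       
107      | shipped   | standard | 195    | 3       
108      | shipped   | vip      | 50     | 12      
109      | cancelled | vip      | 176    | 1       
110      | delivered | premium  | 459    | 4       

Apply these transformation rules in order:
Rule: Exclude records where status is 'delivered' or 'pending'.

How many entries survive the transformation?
5

Step 1: Count records to exclude
  - 3 (delivered) + 2 (pending) = 5 records
Step 2: Total records: 10
Step 3: Remaining = 10 - 5 = 5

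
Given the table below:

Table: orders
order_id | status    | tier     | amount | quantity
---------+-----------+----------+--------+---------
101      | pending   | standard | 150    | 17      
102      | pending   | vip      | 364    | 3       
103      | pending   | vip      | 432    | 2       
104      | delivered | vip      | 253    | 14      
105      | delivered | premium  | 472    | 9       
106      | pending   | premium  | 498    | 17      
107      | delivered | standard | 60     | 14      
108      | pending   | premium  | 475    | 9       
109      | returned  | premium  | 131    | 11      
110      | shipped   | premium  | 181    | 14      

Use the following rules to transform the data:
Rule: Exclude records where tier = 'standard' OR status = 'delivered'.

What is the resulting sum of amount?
2081

Step 1: Find records where tier = 'standard' OR status = 'delivered'
Step 2: 4 records match, summing to 935
Step 3: Original sum: 3016
Step 4: Remaining sum = 3016 - 935 = 2081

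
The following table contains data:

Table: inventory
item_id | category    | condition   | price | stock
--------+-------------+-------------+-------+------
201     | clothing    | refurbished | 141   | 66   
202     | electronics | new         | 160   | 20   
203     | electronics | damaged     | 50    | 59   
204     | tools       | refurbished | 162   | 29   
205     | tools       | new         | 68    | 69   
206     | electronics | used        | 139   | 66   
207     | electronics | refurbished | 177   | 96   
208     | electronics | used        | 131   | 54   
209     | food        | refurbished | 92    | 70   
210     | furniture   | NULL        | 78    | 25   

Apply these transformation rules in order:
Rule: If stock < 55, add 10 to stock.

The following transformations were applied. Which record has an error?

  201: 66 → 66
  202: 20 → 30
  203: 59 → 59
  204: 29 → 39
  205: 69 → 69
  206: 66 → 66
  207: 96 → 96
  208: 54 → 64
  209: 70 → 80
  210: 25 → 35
Record 209 has an error. The correct transformed value should be 70, not 80.

Step 1: Check each record against the rule
Step 2: Record 209 has stock = 70
Step 3: Since 70 >= 55, the bonus should not have been applied
Step 4: Correct value = 70, but claimed value = 80
Conclusion: Record 209 has the error.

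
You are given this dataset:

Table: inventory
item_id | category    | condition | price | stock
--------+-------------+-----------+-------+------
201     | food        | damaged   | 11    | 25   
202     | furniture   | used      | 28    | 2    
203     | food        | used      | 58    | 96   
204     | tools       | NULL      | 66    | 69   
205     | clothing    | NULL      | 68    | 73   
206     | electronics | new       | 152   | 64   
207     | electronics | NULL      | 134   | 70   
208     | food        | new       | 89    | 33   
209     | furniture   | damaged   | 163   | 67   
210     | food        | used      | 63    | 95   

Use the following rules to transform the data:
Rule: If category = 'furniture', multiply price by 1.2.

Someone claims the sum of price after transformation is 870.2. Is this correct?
Yes, the result is correct.

Step 1: Calculate the correct sum after transformation
Step 2: Apply multiplier 1.2 to records where category = 'furniture'
Step 3: Correct result = 870.2
Step 4: Claimed result = 870.2
Step 5: 870.2 = 870.2 ✓
Conclusion: The claimed result is correct.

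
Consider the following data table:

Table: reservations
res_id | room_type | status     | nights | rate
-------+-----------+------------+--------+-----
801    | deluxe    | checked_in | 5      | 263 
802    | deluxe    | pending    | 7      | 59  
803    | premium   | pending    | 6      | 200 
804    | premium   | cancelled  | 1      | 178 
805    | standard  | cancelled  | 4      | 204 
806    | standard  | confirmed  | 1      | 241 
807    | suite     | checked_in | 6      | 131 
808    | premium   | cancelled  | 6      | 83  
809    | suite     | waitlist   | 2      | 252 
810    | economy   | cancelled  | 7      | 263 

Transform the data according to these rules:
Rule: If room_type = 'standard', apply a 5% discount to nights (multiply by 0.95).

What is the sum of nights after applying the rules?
44.75

Step 1: Records with room_type = 'standard' have total nights = 5
Step 2: Apply multiplier: 5 × 0.95 = 4.75
Step 3: Other records total: 40
Step 4: Final sum = 4.75 + 40 = 44.75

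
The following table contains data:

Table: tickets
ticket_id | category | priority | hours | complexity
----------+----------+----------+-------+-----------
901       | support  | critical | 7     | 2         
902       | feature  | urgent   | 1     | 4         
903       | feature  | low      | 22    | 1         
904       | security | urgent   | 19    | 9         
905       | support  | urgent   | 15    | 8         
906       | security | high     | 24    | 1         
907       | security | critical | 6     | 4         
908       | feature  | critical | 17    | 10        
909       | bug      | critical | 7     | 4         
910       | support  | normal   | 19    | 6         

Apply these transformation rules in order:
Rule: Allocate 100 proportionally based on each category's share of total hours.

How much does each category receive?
bug: 5.11, feature: 29.2, security: 35.77, support: 29.93

Step 1: Calculate total hours = 137
Step 2: Calculate each category's proportion:
  bug: 7/137 = 5.11% → 5.11
  feature: 40/137 = 29.20% → 29.2
  security: 49/137 = 35.77% → 35.77
  support: 41/137 = 29.93% → 29.93
Step 3: Verify: sum of allocations ≈ 100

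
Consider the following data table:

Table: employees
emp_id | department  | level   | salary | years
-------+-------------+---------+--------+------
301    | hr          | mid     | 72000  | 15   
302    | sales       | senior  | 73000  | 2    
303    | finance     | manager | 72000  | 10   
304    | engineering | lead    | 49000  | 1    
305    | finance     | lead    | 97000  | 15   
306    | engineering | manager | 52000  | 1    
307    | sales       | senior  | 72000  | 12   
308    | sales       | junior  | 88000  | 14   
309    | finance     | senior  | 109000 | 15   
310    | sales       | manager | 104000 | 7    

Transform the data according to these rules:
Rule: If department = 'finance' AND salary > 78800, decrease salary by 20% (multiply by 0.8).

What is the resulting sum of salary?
746800.0

Step 1: Find records where department = 'finance' AND salary > 78800
Step 2: 2 records match, summing to 206000
Step 3: After multiplier: 206000 × 0.8 = 164800.0
Step 4: Unaffected records sum: 582000
Step 5: Final sum = 164800.0 + 582000 = 746800.0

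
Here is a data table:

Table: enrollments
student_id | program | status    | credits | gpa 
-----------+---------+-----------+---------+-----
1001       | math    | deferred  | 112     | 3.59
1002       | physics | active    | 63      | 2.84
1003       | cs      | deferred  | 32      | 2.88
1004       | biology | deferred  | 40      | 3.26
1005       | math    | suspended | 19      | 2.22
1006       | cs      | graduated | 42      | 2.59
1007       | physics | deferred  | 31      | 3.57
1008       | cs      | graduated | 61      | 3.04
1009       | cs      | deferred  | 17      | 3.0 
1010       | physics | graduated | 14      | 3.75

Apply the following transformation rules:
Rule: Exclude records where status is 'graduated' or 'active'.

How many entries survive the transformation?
6

Step 1: Count records to exclude
  - 3 (graduated) + 1 (active) = 4 records
Step 2: Total records: 10
Step 3: Remaining = 10 - 4 = 6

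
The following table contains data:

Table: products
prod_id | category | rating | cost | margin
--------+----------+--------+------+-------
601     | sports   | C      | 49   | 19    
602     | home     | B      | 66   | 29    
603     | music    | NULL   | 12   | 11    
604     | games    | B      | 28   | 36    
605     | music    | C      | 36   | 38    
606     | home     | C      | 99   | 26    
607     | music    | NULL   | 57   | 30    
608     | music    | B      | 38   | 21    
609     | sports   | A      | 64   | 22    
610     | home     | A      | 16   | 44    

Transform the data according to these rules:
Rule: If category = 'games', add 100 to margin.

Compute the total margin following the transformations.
376

Step 1: Count records where category = 'games': 1
Step 2: Total bonus added: 1 × 100 = 100
Step 3: Original sum of margin: 276
Step 4: Final sum = 276 + 100 = 376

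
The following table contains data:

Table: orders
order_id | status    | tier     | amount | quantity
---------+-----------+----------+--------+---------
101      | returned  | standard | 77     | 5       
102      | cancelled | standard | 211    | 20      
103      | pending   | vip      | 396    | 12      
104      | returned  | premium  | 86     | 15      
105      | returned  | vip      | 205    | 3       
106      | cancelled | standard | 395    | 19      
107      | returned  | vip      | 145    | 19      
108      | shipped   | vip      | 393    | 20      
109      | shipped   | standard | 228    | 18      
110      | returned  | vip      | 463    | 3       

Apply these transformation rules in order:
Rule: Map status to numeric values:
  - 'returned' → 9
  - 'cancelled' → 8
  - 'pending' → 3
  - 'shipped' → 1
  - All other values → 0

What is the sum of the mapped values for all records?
66

Step 1: Apply mapping to each record
Step 2: Count by status:
  'returned': 5 records × 9 = 45
  'cancelled': 2 records × 8 = 16
  'pending': 1 records × 3 = 3
  'shipped': 2 records × 1 = 2
Step 3: Sum all mapped values = 66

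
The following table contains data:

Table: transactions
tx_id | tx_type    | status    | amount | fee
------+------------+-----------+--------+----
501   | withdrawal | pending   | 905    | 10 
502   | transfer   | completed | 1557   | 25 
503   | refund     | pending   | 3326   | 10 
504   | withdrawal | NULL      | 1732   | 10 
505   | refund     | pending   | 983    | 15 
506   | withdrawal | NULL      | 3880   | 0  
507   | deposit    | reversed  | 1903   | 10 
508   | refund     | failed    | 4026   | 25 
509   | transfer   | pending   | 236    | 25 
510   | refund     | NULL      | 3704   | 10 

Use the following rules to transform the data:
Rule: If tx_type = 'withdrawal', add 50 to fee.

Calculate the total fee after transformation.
290

Step 1: Count records where tx_type = 'withdrawal': 3
Step 2: Total bonus added: 3 × 50 = 150
Step 3: Original sum of fee: 140
Step 4: Final sum = 140 + 150 = 290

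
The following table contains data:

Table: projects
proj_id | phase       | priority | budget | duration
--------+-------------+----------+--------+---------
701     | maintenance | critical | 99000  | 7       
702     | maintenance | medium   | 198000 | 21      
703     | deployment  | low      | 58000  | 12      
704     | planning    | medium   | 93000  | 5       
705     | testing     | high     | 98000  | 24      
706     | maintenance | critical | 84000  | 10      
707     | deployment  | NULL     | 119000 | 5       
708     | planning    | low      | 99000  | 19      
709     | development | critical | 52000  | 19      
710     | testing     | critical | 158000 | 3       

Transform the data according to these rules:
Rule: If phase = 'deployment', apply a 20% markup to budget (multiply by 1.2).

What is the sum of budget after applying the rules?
1093400.0

Step 1: Records with phase = 'deployment' have total budget = 177000
Step 2: Apply multiplier: 177000 × 1.2 = 212400.0
Step 3: Other records total: 881000
Step 4: Final sum = 212400.0 + 881000 = 1093400.0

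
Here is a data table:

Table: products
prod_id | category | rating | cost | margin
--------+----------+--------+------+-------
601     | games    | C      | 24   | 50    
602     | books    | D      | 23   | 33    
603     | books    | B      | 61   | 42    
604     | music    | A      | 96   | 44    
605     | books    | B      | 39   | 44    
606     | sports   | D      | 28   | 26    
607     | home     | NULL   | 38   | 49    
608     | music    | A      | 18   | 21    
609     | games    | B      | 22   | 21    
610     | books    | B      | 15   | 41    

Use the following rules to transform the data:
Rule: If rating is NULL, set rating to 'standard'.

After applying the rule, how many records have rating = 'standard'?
1

Step 1: Count records where rating IS NULL
Step 2: Found 1 records with NULL rating
Step 3: These records will have rating set to 'standard'
Step 4: Records already having rating = 'standard': 0
Step 5: Answer: 1 + 0 = 1 records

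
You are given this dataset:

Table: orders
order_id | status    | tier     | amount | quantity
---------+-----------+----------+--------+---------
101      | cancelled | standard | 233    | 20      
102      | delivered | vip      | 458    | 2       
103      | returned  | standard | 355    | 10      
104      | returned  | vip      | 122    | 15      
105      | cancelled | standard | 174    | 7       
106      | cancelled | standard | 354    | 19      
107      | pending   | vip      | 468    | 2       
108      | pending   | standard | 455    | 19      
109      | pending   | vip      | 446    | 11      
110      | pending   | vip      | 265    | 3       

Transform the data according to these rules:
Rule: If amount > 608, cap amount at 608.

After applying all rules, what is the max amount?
468

Step 1: Original maximum amount = 468
Step 2: Check cap of 608 against maximum
Step 3: No records exceed the cap (max 468 <= cap 608), so no capping applies
Step 4: Maximum after transformation = 468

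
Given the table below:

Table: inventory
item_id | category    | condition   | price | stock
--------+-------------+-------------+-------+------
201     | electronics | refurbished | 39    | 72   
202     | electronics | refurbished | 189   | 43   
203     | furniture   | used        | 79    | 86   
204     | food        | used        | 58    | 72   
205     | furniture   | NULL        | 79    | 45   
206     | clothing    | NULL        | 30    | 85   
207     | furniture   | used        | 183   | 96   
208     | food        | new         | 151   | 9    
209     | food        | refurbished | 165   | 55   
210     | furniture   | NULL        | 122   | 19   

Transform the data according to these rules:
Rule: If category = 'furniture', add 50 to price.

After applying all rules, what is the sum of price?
1295

Step 1: Count records where category = 'furniture': 4
Step 2: Total bonus added: 4 × 50 = 200
Step 3: Original sum of price: 1095
Step 4: Final sum = 1095 + 200 = 1295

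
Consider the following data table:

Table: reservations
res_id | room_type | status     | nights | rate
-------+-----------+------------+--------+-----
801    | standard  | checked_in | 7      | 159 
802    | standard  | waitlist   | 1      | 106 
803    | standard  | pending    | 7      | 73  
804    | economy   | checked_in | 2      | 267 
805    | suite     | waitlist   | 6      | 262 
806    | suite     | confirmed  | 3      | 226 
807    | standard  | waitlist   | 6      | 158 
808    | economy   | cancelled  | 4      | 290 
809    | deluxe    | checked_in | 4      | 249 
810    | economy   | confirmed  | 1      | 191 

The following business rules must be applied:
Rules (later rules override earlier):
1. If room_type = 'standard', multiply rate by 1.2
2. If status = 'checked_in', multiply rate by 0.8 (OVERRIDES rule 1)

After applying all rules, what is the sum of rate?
1913.4

Step 1: Rule 2 takes priority for records with status = 'checked_in'
  - 3 records: 675 × 0.8 = 540.0
Step 2: Rule 1 applies to remaining records with room_type = 'standard'
  - 3 records: 337 × 1.2 = 404.4
Step 3: Other records unchanged: 969
Step 4: Final sum = 540.0 + 404.4 + 969 = 1913.4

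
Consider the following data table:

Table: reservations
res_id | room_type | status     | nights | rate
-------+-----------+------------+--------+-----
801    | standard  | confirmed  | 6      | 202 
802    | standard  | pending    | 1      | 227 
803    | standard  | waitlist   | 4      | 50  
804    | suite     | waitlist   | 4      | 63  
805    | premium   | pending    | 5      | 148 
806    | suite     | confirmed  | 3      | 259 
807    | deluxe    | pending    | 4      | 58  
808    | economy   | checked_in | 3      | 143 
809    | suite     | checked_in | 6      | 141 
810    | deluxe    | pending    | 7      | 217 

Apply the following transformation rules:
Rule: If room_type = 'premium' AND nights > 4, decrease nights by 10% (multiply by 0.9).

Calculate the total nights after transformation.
42.5

Step 1: Find records where room_type = 'premium' AND nights > 4
Step 2: 1 records match, summing to 5
Step 3: After multiplier: 5 × 0.9 = 4.5
Step 4: Unaffected records sum: 38
Step 5: Final sum = 4.5 + 38 = 42.5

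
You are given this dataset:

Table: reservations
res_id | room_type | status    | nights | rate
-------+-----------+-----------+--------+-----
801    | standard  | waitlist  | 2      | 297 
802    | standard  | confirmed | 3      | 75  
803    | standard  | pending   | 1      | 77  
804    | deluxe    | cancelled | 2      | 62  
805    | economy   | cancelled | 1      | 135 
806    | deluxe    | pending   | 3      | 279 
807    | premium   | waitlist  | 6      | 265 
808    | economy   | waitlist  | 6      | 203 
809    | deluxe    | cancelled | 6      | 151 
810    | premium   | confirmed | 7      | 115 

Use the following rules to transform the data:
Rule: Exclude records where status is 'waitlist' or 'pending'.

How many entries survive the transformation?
5

Step 1: Count records to exclude
  - 3 (waitlist) + 2 (pending) = 5 records
Step 2: Total records: 10
Step 3: Remaining = 10 - 5 = 5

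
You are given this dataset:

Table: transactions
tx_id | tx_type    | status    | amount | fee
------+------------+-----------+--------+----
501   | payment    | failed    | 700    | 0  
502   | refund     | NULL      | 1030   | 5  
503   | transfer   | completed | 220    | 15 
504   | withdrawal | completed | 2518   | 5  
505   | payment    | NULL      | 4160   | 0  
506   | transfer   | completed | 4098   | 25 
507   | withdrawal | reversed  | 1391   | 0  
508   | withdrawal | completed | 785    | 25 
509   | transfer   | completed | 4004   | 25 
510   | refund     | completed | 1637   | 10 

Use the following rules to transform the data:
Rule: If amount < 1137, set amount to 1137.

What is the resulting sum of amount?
22356

Step 1: 4 records have amount < 1137
Step 2: These records originally summed to 2735
Step 3: After setting to minimum: 4 × 1137 = 4548
Step 4: Unaffected records sum: 17808
Step 5: Final sum = 4548 + 17808 = 22356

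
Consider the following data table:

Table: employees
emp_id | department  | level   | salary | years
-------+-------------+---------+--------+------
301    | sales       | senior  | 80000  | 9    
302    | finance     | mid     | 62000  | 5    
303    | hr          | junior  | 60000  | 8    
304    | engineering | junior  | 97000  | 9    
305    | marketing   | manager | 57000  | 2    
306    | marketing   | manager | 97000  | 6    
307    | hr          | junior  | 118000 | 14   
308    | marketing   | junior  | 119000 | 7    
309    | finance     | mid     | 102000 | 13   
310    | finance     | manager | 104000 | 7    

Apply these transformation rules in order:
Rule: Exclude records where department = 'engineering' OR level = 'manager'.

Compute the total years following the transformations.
56

Step 1: Find records where department = 'engineering' OR level = 'manager'
Step 2: 4 records match, summing to 24
Step 3: Original sum: 80
Step 4: Remaining sum = 80 - 24 = 56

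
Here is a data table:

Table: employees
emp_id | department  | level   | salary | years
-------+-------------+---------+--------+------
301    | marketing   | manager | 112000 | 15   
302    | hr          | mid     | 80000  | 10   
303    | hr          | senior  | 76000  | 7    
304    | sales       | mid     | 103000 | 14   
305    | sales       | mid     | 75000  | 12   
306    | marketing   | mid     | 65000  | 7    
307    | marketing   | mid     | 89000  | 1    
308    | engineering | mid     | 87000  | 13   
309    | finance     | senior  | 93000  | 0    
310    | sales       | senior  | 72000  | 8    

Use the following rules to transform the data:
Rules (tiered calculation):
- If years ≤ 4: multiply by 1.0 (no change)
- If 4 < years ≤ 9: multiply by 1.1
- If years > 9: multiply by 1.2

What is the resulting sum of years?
102.0

Step 1: Tier 1 (years ≤ 4): 2 records, sum = 1 × 1.0 = 1.0
Step 2: Tier 2 (4 < years ≤ 9): 3 records, sum = 22 × 1.1 = 24.2
Step 3: Tier 3 (years > 9): 5 records, sum = 64 × 1.2 = 76.8
Step 4: Final sum = 1.0 + 24.2 + 76.8 = 102.0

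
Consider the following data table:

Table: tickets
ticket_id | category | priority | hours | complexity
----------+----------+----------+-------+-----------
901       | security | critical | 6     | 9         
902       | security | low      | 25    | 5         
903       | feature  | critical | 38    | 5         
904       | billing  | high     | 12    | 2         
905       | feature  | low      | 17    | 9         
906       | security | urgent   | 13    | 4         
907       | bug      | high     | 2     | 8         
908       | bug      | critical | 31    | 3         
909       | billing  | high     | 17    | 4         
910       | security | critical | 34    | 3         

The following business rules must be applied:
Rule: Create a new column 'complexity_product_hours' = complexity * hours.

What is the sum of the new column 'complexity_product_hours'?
877

Step 1: For each record, compute complexity * hours
Example calculations:
  9 * 6 = 54
  5 * 25 = 125
  5 * 38 = 190
  ...
Step 2: Sum all derived values
Step 3: Total = 877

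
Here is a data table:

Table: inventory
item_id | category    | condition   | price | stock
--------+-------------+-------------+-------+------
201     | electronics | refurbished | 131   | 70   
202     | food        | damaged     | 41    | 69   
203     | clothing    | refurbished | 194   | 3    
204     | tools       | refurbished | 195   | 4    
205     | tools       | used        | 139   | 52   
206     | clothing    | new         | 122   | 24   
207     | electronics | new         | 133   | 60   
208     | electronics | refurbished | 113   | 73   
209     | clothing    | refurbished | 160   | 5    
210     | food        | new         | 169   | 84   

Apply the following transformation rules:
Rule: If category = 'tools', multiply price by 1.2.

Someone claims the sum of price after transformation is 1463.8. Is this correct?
Yes, the result is correct.

Step 1: Calculate the correct sum after transformation
Step 2: Apply multiplier 1.2 to records where category = 'tools'
Step 3: Correct result = 1463.8
Step 4: Claimed result = 1463.8
Step 5: 1463.8 = 1463.8 ✓
Conclusion: The claimed result is correct.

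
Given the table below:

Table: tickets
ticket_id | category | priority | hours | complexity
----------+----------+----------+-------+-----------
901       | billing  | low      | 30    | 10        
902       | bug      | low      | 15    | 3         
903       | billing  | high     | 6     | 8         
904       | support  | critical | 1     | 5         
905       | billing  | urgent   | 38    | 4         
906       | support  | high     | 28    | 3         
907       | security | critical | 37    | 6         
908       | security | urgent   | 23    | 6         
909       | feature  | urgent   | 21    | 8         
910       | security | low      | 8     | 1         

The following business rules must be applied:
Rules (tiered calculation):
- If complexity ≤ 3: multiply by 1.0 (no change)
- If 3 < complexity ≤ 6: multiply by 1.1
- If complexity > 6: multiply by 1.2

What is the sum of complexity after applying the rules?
61.3

Step 1: Tier 1 (complexity ≤ 3): 3 records, sum = 7 × 1.0 = 7.0
Step 2: Tier 2 (3 < complexity ≤ 6): 4 records, sum = 21 × 1.1 = 23.1
Step 3: Tier 3 (complexity > 6): 3 records, sum = 26 × 1.2 = 31.2
Step 4: Final sum = 7.0 + 23.1 + 31.2 = 61.3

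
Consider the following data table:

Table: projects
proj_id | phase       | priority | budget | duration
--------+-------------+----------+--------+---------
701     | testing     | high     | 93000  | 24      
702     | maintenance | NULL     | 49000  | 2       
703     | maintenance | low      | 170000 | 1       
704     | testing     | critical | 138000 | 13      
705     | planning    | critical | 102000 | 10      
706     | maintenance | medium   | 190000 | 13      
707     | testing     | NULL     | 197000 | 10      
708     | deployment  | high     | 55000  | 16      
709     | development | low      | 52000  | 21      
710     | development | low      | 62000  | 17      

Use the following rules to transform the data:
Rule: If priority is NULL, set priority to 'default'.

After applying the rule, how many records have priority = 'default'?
2

Step 1: Count records where priority IS NULL
Step 2: Found 2 records with NULL priority
Step 3: These records will have priority set to 'default'
Step 4: Records already having priority = 'default': 0
Step 5: Answer: 2 + 0 = 2 records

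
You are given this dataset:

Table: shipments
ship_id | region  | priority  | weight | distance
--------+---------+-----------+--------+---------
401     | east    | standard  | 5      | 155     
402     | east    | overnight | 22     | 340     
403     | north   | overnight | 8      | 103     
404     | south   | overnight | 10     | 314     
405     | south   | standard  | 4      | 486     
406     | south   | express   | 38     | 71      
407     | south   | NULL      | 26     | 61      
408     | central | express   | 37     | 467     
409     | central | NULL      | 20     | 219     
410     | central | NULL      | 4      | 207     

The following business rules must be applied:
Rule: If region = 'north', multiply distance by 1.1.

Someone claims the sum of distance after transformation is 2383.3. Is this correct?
No, the correct result is 2433.3.

Step 1: Calculate the correct sum after transformation
Step 2: Apply multiplier 1.1 to records where region = 'north'
Step 3: Correct result = 2433.3
Step 4: Claimed result = 2383.3
Step 5: 2433.3 ≠ 2383.3
Conclusion: The claimed result is incorrect. The correct answer is 2433.3.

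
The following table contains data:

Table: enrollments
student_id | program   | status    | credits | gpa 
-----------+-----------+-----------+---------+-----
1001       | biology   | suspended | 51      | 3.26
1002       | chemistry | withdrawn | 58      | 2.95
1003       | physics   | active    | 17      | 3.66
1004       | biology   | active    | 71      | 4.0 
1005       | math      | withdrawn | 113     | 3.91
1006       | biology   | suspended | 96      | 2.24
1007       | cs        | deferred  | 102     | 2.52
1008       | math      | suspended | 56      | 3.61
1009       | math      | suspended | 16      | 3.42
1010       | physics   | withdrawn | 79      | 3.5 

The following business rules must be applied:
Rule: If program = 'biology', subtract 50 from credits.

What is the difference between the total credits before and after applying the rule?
150

Step 1: Original sum of credits = 659
Step 2: 3 records have program = 'biology'
Step 3: Each affected record changes by -50
Step 4: Total change = 3 × -50 = -150
Step 5: New sum = 659 + -150 = 509
Step 6: Difference = |509 - 659| = 150
        (Sum decreased by 150)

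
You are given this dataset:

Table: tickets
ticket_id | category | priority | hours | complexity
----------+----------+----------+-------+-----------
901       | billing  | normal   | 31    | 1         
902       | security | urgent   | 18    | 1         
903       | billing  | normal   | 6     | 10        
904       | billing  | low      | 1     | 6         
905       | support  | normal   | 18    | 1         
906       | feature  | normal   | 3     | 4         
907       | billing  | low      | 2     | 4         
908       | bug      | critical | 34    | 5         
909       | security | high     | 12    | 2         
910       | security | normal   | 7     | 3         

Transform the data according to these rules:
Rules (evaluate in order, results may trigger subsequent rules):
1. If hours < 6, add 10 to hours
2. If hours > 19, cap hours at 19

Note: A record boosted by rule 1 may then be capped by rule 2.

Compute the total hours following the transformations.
135

Step 1: Apply rule 1 to records with hours < 6
  - 3 records get bonus of 10
  - Of these, 0 records then exceed 19 and get capped
Step 2: Apply rule 2 to records with hours > 19
  - 2 records (original) are capped
Step 3: Calculate final sum = 135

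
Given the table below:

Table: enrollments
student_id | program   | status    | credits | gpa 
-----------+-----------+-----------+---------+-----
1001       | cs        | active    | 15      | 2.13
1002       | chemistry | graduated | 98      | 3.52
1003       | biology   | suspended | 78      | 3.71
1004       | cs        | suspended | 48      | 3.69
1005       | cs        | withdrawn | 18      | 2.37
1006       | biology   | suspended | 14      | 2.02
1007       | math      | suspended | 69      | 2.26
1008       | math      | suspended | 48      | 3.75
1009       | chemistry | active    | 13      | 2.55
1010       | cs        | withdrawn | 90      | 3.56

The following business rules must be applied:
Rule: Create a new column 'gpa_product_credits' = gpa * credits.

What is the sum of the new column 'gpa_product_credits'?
1603.84

Step 1: For each record, compute gpa * credits
Example calculations:
  2.13 * 15 = 31.95
  3.52 * 98 = 344.96
  3.71 * 78 = 289.38
  ...
Step 2: Sum all derived values
Step 3: Total = 1603.84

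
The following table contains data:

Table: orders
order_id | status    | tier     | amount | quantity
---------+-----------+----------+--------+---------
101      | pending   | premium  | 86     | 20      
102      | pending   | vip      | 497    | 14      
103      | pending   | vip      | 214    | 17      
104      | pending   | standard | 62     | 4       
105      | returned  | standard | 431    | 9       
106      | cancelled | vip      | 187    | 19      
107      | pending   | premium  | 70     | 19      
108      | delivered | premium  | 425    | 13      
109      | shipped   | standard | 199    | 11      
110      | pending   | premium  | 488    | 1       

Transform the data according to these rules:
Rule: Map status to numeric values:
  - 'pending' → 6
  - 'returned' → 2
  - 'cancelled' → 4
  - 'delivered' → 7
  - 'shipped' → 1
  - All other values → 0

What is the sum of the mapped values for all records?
50

Step 1: Apply mapping to each record
Step 2: Count by status:
  'pending': 6 records × 6 = 36
  'returned': 1 records × 2 = 2
  'cancelled': 1 records × 4 = 4
  'delivered': 1 records × 7 = 7
  'shipped': 1 records × 1 = 1
Step 3: Sum all mapped values = 50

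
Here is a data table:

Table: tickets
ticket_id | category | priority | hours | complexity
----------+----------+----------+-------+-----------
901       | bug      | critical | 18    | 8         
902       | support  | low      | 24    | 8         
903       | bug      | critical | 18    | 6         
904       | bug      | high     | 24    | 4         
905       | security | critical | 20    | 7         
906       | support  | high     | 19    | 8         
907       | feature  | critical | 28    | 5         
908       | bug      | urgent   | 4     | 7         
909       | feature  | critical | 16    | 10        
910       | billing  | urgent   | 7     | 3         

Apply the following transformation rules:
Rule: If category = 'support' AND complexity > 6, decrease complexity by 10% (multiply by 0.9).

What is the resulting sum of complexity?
64.4

Step 1: Find records where category = 'support' AND complexity > 6
Step 2: 2 records match, summing to 16
Step 3: After multiplier: 16 × 0.9 = 14.4
Step 4: Unaffected records sum: 50
Step 5: Final sum = 14.4 + 50 = 64.4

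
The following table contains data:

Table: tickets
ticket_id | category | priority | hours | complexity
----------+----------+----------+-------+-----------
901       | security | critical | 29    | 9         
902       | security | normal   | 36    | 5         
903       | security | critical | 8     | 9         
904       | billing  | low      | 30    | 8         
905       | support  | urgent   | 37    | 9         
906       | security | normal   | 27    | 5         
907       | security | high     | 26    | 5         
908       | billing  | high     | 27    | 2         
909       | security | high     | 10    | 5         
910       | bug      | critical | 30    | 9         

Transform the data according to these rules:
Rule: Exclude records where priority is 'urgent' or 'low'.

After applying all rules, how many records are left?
8

Step 1: Count records to exclude
  - 1 (urgent) + 1 (low) = 2 records
Step 2: Total records: 10
Step 3: Remaining = 10 - 2 = 8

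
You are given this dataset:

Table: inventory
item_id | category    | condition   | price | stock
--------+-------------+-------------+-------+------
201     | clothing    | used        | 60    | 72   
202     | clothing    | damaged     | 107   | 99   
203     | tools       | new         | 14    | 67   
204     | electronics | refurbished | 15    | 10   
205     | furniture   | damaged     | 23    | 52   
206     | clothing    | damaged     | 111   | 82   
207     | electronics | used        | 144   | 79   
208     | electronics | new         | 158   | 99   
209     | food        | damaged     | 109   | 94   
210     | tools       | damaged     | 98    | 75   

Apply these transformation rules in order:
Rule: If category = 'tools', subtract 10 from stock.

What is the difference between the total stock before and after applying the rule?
20

Step 1: Original sum of stock = 729
Step 2: 2 records have category = 'tools'
Step 3: Each affected record changes by -10
Step 4: Total change = 2 × -10 = -20
Step 5: New sum = 729 + -20 = 709
Step 6: Difference = |709 - 729| = 20
        (Sum decreased by 20)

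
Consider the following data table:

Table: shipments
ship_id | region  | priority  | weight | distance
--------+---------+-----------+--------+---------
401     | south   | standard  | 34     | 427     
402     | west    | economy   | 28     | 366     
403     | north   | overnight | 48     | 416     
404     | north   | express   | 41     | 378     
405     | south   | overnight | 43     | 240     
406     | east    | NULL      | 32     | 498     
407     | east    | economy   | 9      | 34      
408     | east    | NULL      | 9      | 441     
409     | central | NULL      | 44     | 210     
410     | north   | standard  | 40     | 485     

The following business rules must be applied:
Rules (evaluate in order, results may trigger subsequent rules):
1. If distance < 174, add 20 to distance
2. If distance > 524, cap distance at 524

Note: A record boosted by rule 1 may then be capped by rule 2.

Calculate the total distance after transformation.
3515

Step 1: Apply rule 1 to records with distance < 174
  - 1 records get bonus of 20
  - Of these, 0 records then exceed 524 and get capped
Step 2: Apply rule 2 to records with distance > 524
  - 0 records (original) are capped
Step 3: Calculate final sum = 3515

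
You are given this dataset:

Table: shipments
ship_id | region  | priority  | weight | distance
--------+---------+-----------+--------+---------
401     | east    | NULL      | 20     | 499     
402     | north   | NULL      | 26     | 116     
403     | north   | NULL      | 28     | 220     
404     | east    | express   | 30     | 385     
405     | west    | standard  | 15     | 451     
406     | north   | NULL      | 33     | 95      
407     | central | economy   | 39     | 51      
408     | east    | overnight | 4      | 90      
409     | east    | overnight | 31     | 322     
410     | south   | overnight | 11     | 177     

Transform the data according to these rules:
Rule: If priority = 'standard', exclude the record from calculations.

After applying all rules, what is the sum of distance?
1955

Step 1: Identify records where priority = 'standard'
Step 2: The excluded records sum to 451
Step 3: Original total distance = 2406
Step 4: Remaining total = 2406 - 451 = 1955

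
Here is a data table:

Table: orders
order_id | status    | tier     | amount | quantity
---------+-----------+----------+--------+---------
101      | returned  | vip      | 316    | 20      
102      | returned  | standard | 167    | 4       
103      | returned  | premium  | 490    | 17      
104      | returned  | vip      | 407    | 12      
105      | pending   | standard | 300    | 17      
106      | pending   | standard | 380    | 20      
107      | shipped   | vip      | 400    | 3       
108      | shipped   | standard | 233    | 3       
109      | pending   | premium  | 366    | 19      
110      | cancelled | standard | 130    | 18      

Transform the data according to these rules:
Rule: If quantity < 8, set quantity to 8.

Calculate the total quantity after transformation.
147

Step 1: 3 records have quantity < 8
Step 2: These records originally summed to 10
Step 3: After setting to minimum: 3 × 8 = 24
Step 4: Unaffected records sum: 123
Step 5: Final sum = 24 + 123 = 147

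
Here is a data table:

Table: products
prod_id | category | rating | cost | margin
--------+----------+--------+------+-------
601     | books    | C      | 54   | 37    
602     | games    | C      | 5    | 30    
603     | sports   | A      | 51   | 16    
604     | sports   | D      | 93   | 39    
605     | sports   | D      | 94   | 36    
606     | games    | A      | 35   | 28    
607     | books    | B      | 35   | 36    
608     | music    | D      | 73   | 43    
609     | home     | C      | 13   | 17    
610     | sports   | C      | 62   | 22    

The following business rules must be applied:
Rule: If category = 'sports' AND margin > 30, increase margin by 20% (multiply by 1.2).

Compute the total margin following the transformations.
319.0

Step 1: Find records where category = 'sports' AND margin > 30
Step 2: 2 records match, summing to 75
Step 3: After multiplier: 75 × 1.2 = 90.0
Step 4: Unaffected records sum: 229
Step 5: Final sum = 90.0 + 229 = 319.0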